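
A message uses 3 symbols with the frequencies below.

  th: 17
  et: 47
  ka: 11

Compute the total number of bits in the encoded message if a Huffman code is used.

103

Build the Huffman tree bottom-up:
ka(11) + th(17) → 28
28 + et(47) → 75
Total encoded bits = sum of merged weights = 28 + 75 = 103.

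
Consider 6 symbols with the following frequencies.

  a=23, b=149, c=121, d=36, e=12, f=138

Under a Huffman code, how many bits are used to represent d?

3

Huffman merges, smallest pair first:
merge e(12) and a(23): 35
merge 35 and d(36): 71
merge 71 and c(121): 192
merge f(138) and b(149): 287
merge 192 and 287: 479
The subtree containing d is merged 3 times, so code length = 3.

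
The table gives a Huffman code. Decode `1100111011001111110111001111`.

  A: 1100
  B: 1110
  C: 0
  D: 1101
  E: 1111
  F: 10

Read left to right; each codeword is recognised as soon as it completes (prefix code):
  1100→A | 1110→B | 1100→A | 1111→E | 1101→D | 1100→A | 1111→E
Decoded message: ABAEDAE

ABAEDAE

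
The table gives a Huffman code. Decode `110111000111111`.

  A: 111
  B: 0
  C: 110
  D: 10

CABBBAA

Read left to right; each codeword is recognised as soon as it completes (prefix code):
  110→C | 111→A | 0→B | 0→B | 0→B | 111→A | 111→A
Decoded message: CABBBAA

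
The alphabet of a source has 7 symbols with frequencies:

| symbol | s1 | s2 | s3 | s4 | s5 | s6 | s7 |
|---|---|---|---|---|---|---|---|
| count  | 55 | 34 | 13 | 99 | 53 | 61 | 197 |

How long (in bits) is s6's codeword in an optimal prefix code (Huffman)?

Huffman merges, smallest pair first:
merge s3(13) and s2(34): 47
merge 47 and s5(53): 100
merge s1(55) and s6(61): 116
merge s4(99) and 100: 199
merge 116 and s7(197): 313
merge 199 and 313: 512
s6 sits 3 levels below the root, so its codeword is 3 bits.

3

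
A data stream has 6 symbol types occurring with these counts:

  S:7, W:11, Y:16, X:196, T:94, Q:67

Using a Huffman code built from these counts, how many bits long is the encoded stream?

739

Greedily combine the two least-frequent nodes:
combine S(7), W(11) → 18
combine Y(16), 18 → 34
combine 34, Q(67) → 101
combine T(94), 101 → 195
combine 195, X(196) → 391
Each symbol's bit-cost is frequency × depth; summing gives 739 bits (equivalently 18 + 34 + 101 + 195 + 391).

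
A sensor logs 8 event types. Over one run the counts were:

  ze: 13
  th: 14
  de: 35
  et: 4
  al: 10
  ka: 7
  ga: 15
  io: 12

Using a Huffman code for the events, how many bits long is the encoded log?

306

Build the Huffman tree bottom-up:
merge et(4) and ka(7): 11
merge al(10) and 11: 21
merge io(12) and ze(13): 25
merge th(14) and ga(15): 29
merge 21 and 25: 46
merge 29 and de(35): 64
merge 46 and 64: 110
Total encoded bits = sum of merged weights = 11 + 21 + 25 + 29 + 46 + 64 + 110 = 306.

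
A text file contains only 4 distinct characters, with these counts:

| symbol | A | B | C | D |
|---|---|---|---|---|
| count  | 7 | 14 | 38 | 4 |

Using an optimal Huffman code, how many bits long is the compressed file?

Greedily combine the two least-frequent nodes:
combine D(4), A(7) → 11
combine 11, B(14) → 25
combine 25, C(38) → 63
The encoded length is the sum of every internal node's weight: 11 + 25 + 63 = 99 bits.

99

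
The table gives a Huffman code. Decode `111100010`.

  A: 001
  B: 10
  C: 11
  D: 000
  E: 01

Read left to right; each codeword is recognised as soon as it completes (prefix code):
  11→C | 11→C | 000→D | 10→B
Decoded message: CCDB

CCDB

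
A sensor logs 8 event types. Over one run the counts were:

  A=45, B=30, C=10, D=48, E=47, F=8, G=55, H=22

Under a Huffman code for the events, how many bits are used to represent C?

Repeatedly merge the two smallest:
merge F(8) and C(10): 18
merge 18 and H(22): 40
merge B(30) and 40: 70
merge A(45) and E(47): 92
merge D(48) and G(55): 103
merge 70 and 92: 162
merge 103 and 162: 265
The subtree containing C is merged 5 times, so code length = 5.

5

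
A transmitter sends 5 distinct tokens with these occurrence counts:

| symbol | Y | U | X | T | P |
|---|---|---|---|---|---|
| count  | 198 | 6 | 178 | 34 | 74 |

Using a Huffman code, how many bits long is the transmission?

936

Greedily combine the two least-frequent nodes:
combine U(6), T(34) → 40
combine 40, P(74) → 114
combine 114, X(178) → 292
combine Y(198), 292 → 490
Total encoded bits = sum of merged weights = 40 + 114 + 292 + 490 = 936.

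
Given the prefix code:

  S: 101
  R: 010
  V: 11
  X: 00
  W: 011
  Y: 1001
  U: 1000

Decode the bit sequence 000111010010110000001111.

Read left to right; each codeword is recognised as soon as it completes (prefix code):
  00→X | 011→W | 101→S | 00→X | 101→S | 1000→U | 00→X | 011→W | 11→V
Decoded message: XWSXSUXWV

XWSXSUXWV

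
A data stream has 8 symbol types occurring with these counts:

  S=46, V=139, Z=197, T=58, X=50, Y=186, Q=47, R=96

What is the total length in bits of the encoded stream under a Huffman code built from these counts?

2275

Greedily combine the two least-frequent nodes:
S(46) + Q(47) → 93
X(50) + T(58) → 108
93 + R(96) → 189
108 + V(139) → 247
Y(186) + 189 → 375
Z(197) + 247 → 444
375 + 444 → 819
Each symbol's bit-cost is frequency × depth; summing gives 2275 bits (equivalently 93 + 108 + 189 + 247 + 375 + 444 + 819).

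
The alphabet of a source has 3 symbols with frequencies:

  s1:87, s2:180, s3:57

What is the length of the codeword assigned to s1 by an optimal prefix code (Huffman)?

2

Repeatedly merge the two smallest:
s3(57) + s1(87) → 144
144 + s2(180) → 324
s1's leaf is at depth 2, giving a 2-bit codeword.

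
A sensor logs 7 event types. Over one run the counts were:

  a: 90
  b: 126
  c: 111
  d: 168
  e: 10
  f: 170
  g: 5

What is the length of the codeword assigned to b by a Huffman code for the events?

2

Huffman merges, smallest pair first:
merge g(5) and e(10): 15
merge 15 and a(90): 105
merge 105 and c(111): 216
merge b(126) and d(168): 294
merge f(170) and 216: 386
merge 294 and 386: 680
The subtree containing b is merged 2 times, so code length = 2.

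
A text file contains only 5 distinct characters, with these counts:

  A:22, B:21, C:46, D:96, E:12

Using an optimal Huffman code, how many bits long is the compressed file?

386

Merge the two smallest weights repeatedly:
merge E(12) and B(21): 33
merge A(22) and 33: 55
merge C(46) and 55: 101
merge D(96) and 101: 197
Total encoded bits = sum of merged weights = 33 + 55 + 101 + 197 = 386.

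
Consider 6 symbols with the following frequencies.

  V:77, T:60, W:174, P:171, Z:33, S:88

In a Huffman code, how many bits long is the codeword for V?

3

Repeatedly merge the two smallest:
Z(33) + T(60) → 93
V(77) + S(88) → 165
93 + 165 → 258
P(171) + W(174) → 345
258 + 345 → 603
The subtree containing V is merged 3 times, so code length = 3.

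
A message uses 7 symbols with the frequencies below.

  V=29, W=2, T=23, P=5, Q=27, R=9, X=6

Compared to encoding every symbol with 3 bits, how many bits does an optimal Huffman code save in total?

Fixed-length: 3 bits × 101 symbols = 303 bits.
Huffman merges:
combine W(2), P(5) → 7
combine X(6), 7 → 13
combine R(9), 13 → 22
combine 22, T(23) → 45
combine Q(27), V(29) → 56
combine 45, 56 → 101
Huffman total = 7 + 13 + 22 + 45 + 56 + 101 = 244 bits.
Saving = 303 − 244 = 59 bits.

59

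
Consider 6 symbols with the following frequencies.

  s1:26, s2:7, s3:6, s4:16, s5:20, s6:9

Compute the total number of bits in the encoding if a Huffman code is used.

203

Merge the two smallest weights repeatedly:
merge s3(6) and s2(7): 13
merge s6(9) and 13: 22
merge s4(16) and s5(20): 36
merge 22 and s1(26): 48
merge 36 and 48: 84
The encoded length is the sum of every internal node's weight: 13 + 22 + 36 + 48 + 84 = 203 bits.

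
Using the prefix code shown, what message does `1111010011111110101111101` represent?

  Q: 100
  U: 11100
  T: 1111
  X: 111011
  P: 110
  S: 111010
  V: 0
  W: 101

TVQTSTW

Read left to right; each codeword is recognised as soon as it completes (prefix code):
  1111→T | 0→V | 100→Q | 1111→T | 111010→S | 1111→T | 101→W
Decoded message: TVQTSTW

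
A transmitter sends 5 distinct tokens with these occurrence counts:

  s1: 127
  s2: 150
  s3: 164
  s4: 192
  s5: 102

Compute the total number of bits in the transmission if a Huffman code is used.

Merge the two smallest weights repeatedly:
merge s5(102) and s1(127): 229
merge s2(150) and s3(164): 314
merge s4(192) and 229: 421
merge 314 and 421: 735
Total encoded bits = sum of merged weights = 229 + 314 + 421 + 735 = 1699.

1699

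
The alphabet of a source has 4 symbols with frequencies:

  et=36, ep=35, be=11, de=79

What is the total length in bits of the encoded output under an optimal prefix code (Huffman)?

Build the Huffman tree bottom-up:
merge be(11) and ep(35): 46
merge et(36) and 46: 82
merge de(79) and 82: 161
Each symbol's bit-cost is frequency × depth; summing gives 289 bits (equivalently 46 + 82 + 161).

289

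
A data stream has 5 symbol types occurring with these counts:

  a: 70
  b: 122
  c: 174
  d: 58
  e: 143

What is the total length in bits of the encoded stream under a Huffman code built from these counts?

Build the Huffman tree bottom-up:
d(58) + a(70) → 128
b(122) + 128 → 250
e(143) + c(174) → 317
250 + 317 → 567
Each symbol's bit-cost is frequency × depth; summing gives 1262 bits (equivalently 128 + 250 + 317 + 567).

1262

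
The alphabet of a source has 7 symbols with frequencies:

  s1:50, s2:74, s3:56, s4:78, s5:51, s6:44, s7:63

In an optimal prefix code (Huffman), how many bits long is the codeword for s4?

Build the tree from the bottom:
s6(44) + s1(50) → 94
s5(51) + s3(56) → 107
s7(63) + s2(74) → 137
s4(78) + 94 → 172
107 + 137 → 244
172 + 244 → 416
s4 sits 2 levels below the root, so its codeword is 2 bits.

2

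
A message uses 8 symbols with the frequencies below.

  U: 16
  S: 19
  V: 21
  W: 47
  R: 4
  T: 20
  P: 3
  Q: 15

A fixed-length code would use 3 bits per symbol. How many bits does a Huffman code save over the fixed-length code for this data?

Fixed-length: 3 bits × 145 symbols = 435 bits.
Huffman merges:
P(3) + R(4) → 7
7 + Q(15) → 22
U(16) + S(19) → 35
T(20) + V(21) → 41
22 + 35 → 57
41 + W(47) → 88
57 + 88 → 145
Huffman total = 7 + 22 + 35 + 41 + 57 + 88 + 145 = 395 bits.
Saving = 435 − 395 = 40 bits.

40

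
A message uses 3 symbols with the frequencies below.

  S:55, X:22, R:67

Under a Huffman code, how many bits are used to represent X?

2

Repeatedly merge the two smallest:
combine X(22), S(55) → 77
combine R(67), 77 → 144
X sits 2 levels below the root, so its codeword is 2 bits.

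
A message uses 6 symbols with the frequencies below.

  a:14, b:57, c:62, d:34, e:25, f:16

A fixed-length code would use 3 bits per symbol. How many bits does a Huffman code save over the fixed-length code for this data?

Fixed-length: 3 bits × 208 symbols = 624 bits.
Huffman merges:
merge a(14) and f(16): 30
merge e(25) and 30: 55
merge d(34) and 55: 89
merge b(57) and c(62): 119
merge 89 and 119: 208
Huffman total = 30 + 55 + 89 + 119 + 208 = 501 bits.
Saving = 624 − 501 = 123 bits.

123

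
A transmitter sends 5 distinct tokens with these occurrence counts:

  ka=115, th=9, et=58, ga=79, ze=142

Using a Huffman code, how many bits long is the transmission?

873

Greedily combine the two least-frequent nodes:
merge th(9) and et(58): 67
merge 67 and ga(79): 146
merge ka(115) and ze(142): 257
merge 146 and 257: 403
Total encoded bits = sum of merged weights = 67 + 146 + 257 + 403 = 873.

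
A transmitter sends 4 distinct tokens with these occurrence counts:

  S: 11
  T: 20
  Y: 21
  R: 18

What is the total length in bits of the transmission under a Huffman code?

140

Merge the two smallest weights repeatedly:
combine S(11), R(18) → 29
combine T(20), Y(21) → 41
combine 29, 41 → 70
The encoded length is the sum of every internal node's weight: 29 + 41 + 70 = 140 bits.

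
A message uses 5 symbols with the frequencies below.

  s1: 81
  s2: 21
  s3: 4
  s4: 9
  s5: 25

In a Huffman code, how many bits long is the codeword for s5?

2

Huffman merges, smallest pair first:
merge s3(4) and s4(9): 13
merge 13 and s2(21): 34
merge s5(25) and 34: 59
merge 59 and s1(81): 140
The subtree containing s5 is merged 2 times, so code length = 2.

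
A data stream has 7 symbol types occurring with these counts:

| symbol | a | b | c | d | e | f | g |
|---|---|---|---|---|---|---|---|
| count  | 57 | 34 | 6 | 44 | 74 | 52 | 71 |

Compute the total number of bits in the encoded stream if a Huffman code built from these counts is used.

909

Greedily combine the two least-frequent nodes:
merge c(6) and b(34): 40
merge 40 and d(44): 84
merge f(52) and a(57): 109
merge g(71) and e(74): 145
merge 84 and 109: 193
merge 145 and 193: 338
Each symbol's bit-cost is frequency × depth; summing gives 909 bits (equivalently 40 + 84 + 109 + 145 + 193 + 338).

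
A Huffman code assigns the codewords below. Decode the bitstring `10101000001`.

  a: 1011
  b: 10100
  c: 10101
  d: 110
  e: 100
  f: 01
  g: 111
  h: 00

Read left to right; each codeword is recognised as soon as it completes (prefix code):
  10101→c | 00→h | 00→h | 01→f
Decoded message: chhf

chhf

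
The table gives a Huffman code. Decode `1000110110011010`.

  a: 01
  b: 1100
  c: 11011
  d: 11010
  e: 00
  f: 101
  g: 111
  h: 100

hafhd

Read left to right; each codeword is recognised as soon as it completes (prefix code):
  100→h | 01→a | 101→f | 100→h | 11010→d
Decoded message: hafhd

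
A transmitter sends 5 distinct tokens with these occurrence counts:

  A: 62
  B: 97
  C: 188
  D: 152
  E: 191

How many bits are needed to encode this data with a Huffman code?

1539

Merge the two smallest weights repeatedly:
merge A(62) and B(97): 159
merge D(152) and 159: 311
merge C(188) and E(191): 379
merge 311 and 379: 690
The encoded length is the sum of every internal node's weight: 159 + 311 + 379 + 690 = 1539 bits.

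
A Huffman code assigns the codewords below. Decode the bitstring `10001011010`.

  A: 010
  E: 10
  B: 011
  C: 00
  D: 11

Read left to right; each codeword is recognised as soon as it completes (prefix code):
  10→E | 00→C | 10→E | 11→D | 010→A
Decoded message: ECEDA

ECEDA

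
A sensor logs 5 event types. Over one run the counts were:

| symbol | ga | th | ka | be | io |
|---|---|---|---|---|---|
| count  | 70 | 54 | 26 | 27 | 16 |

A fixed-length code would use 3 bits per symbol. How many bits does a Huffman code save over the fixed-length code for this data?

Fixed-length: 3 bits × 193 symbols = 579 bits.
Huffman merges:
combine io(16), ka(26) → 42
combine be(27), 42 → 69
combine th(54), 69 → 123
combine ga(70), 123 → 193
Huffman total = 42 + 69 + 123 + 193 = 427 bits.
Saving = 579 − 427 = 152 bits.

152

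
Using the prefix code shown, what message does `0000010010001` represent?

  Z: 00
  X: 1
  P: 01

Read left to right; each codeword is recognised as soon as it completes (prefix code):
  00→Z | 00→Z | 01→P | 00→Z | 1→X | 00→Z | 01→P
Decoded message: ZZPZXZP

ZZPZXZP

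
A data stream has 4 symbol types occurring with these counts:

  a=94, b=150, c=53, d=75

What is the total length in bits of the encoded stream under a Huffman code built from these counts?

722

Build the Huffman tree bottom-up:
combine c(53), d(75) → 128
combine a(94), 128 → 222
combine b(150), 222 → 372
Total encoded bits = sum of merged weights = 128 + 222 + 372 = 722.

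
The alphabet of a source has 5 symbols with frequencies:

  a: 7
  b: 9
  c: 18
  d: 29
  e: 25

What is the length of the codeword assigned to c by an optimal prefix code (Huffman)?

Build the tree from the bottom:
merge a(7) and b(9): 16
merge 16 and c(18): 34
merge e(25) and d(29): 54
merge 34 and 54: 88
c's leaf is at depth 2, giving a 2-bit codeword.

2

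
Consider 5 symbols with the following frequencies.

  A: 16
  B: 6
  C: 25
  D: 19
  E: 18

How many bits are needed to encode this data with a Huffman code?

Merge the two smallest weights repeatedly:
combine B(6), A(16) → 22
combine E(18), D(19) → 37
combine 22, C(25) → 47
combine 37, 47 → 84
Each symbol's bit-cost is frequency × depth; summing gives 190 bits (equivalently 22 + 37 + 47 + 84).

190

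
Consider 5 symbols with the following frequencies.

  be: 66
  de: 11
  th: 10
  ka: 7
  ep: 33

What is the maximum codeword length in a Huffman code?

4

Merge the two lowest-weight nodes at each step:
merge ka(7) and th(10): 17
merge de(11) and 17: 28
merge 28 and ep(33): 61
merge 61 and be(66): 127
The rarest symbols sit at the bottom; the longest codeword is 4 bits.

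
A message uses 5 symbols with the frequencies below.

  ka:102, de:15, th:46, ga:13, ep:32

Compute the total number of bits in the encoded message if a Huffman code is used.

Greedily combine the two least-frequent nodes:
combine ga(13), de(15) → 28
combine 28, ep(32) → 60
combine th(46), 60 → 106
combine ka(102), 106 → 208
The encoded length is the sum of every internal node's weight: 28 + 60 + 106 + 208 = 402 bits.

402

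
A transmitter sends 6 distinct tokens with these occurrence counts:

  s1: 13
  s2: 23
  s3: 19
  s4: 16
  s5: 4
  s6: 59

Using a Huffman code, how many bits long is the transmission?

Greedily combine the two least-frequent nodes:
merge s5(4) and s1(13): 17
merge s4(16) and 17: 33
merge s3(19) and s2(23): 42
merge 33 and 42: 75
merge s6(59) and 75: 134
Each symbol's bit-cost is frequency × depth; summing gives 301 bits (equivalently 17 + 33 + 42 + 75 + 134).

301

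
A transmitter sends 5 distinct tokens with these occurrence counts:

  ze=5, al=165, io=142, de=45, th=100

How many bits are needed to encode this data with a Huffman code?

Merge the two smallest weights repeatedly:
merge ze(5) and de(45): 50
merge 50 and th(100): 150
merge io(142) and 150: 292
merge al(165) and 292: 457
Total encoded bits = sum of merged weights = 50 + 150 + 292 + 457 = 949.

949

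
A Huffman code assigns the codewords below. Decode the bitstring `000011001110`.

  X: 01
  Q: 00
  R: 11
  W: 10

Read left to right; each codeword is recognised as soon as it completes (prefix code):
  00→Q | 00→Q | 11→R | 00→Q | 11→R | 10→W
Decoded message: QQRQRW

QQRQRW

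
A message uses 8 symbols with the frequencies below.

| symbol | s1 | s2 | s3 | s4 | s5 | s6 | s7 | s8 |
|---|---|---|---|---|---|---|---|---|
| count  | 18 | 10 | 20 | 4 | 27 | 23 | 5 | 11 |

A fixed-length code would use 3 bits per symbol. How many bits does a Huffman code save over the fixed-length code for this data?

22

Fixed-length: 3 bits × 118 symbols = 354 bits.
Huffman merges:
s4(4) + s7(5) → 9
9 + s2(10) → 19
s8(11) + s1(18) → 29
19 + s3(20) → 39
s6(23) + s5(27) → 50
29 + 39 → 68
50 + 68 → 118
Huffman total = 9 + 19 + 29 + 39 + 50 + 68 + 118 = 332 bits.
Saving = 354 − 332 = 22 bits.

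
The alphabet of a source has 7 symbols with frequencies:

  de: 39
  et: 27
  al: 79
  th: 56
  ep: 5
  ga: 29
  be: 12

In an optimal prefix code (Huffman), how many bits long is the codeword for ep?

Huffman merges, smallest pair first:
merge ep(5) and be(12): 17
merge 17 and et(27): 44
merge ga(29) and de(39): 68
merge 44 and th(56): 100
merge 68 and al(79): 147
merge 100 and 147: 247
ep sits 4 levels below the root, so its codeword is 4 bits.

4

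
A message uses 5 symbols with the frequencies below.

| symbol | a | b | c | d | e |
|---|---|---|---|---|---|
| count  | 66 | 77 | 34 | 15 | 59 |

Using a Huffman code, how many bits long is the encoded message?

Merge the two smallest weights repeatedly:
merge d(15) and c(34): 49
merge 49 and e(59): 108
merge a(66) and b(77): 143
merge 108 and 143: 251
Each symbol's bit-cost is frequency × depth; summing gives 551 bits (equivalently 49 + 108 + 143 + 251).

551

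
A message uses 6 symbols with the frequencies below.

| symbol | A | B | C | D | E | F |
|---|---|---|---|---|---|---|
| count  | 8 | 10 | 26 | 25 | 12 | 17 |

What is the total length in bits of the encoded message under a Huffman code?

243

Greedily combine the two least-frequent nodes:
merge A(8) and B(10): 18
merge E(12) and F(17): 29
merge 18 and D(25): 43
merge C(26) and 29: 55
merge 43 and 55: 98
Total encoded bits = sum of merged weights = 18 + 29 + 43 + 55 + 98 = 243.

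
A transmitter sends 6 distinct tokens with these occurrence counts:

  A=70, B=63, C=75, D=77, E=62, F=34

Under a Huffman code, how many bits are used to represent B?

Build the tree from the bottom:
combine F(34), E(62) → 96
combine B(63), A(70) → 133
combine C(75), D(77) → 152
combine 96, 133 → 229
combine 152, 229 → 381
The subtree containing B is merged 3 times, so code length = 3.

3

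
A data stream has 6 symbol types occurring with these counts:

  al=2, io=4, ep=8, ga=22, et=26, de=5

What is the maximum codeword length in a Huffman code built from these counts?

5

Merge the two lowest-weight nodes at each step:
merge al(2) and io(4): 6
merge de(5) and 6: 11
merge ep(8) and 11: 19
merge 19 and ga(22): 41
merge et(26) and 41: 67
The first pair merged (al, io) ends up deepest, at depth 5.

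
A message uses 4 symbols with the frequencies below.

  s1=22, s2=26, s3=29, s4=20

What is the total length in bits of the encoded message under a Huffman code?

Build the Huffman tree bottom-up:
merge s4(20) and s1(22): 42
merge s2(26) and s3(29): 55
merge 42 and 55: 97
The encoded length is the sum of every internal node's weight: 42 + 55 + 97 = 194 bits.

194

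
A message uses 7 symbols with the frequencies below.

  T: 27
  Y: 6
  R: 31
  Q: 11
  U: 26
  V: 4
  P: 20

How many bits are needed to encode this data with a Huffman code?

Merge the two smallest weights repeatedly:
V(4) + Y(6) → 10
10 + Q(11) → 21
P(20) + 21 → 41
U(26) + T(27) → 53
R(31) + 41 → 72
53 + 72 → 125
Total encoded bits = sum of merged weights = 10 + 21 + 41 + 53 + 72 + 125 = 322.

322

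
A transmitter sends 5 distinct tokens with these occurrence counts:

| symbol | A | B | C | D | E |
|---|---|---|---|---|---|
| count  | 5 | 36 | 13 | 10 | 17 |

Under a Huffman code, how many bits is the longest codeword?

Merge the two lowest-weight nodes at each step:
combine A(5), D(10) → 15
combine C(13), 15 → 28
combine E(17), 28 → 45
combine B(36), 45 → 81
The first pair merged (A, D) ends up deepest, at depth 4.

4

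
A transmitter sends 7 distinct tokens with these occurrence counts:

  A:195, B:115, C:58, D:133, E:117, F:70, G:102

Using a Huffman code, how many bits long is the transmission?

2170

Greedily combine the two least-frequent nodes:
merge C(58) and F(70): 128
merge G(102) and B(115): 217
merge E(117) and 128: 245
merge D(133) and A(195): 328
merge 217 and 245: 462
merge 328 and 462: 790
The encoded length is the sum of every internal node's weight: 128 + 217 + 245 + 328 + 462 + 790 = 2170 bits.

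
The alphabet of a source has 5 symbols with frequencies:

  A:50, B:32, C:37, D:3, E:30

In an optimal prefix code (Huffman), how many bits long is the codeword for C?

2

Repeatedly merge the two smallest:
merge D(3) and E(30): 33
merge B(32) and 33: 65
merge C(37) and A(50): 87
merge 65 and 87: 152
C sits 2 levels below the root, so its codeword is 2 bits.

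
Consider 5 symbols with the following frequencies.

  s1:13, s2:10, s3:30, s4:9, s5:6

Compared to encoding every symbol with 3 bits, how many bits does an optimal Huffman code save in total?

60

Fixed-length: 3 bits × 68 symbols = 204 bits.
Huffman merges:
merge s5(6) and s4(9): 15
merge s2(10) and s1(13): 23
merge 15 and 23: 38
merge s3(30) and 38: 68
Huffman total = 15 + 23 + 38 + 68 = 144 bits.
Saving = 204 − 144 = 60 bits.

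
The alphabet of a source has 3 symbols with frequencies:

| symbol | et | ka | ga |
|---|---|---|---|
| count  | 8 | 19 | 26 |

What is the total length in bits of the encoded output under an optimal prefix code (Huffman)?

Greedily combine the two least-frequent nodes:
combine et(8), ka(19) → 27
combine ga(26), 27 → 53
The encoded length is the sum of every internal node's weight: 27 + 53 = 80 bits.

80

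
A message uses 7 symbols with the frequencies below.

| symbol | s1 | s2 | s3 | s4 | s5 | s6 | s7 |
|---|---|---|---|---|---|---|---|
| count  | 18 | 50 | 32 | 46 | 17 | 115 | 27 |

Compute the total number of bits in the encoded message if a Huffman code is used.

Build the Huffman tree bottom-up:
combine s5(17), s1(18) → 35
combine s7(27), s3(32) → 59
combine 35, s4(46) → 81
combine s2(50), 59 → 109
combine 81, 109 → 190
combine s6(115), 190 → 305
Total encoded bits = sum of merged weights = 35 + 59 + 81 + 109 + 190 + 305 = 779.

779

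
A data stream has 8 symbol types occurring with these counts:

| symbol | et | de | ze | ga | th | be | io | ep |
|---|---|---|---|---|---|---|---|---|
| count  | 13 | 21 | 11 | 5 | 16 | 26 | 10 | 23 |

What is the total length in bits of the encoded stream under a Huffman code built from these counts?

Build the Huffman tree bottom-up:
merge ga(5) and io(10): 15
merge ze(11) and et(13): 24
merge 15 and th(16): 31
merge de(21) and ep(23): 44
merge 24 and be(26): 50
merge 31 and 44: 75
merge 50 and 75: 125
Each symbol's bit-cost is frequency × depth; summing gives 364 bits (equivalently 15 + 24 + 31 + 44 + 50 + 75 + 125).

364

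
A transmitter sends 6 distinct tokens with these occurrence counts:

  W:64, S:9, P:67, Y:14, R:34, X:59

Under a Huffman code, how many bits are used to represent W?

2

Build the tree from the bottom:
merge S(9) and Y(14): 23
merge 23 and R(34): 57
merge 57 and X(59): 116
merge W(64) and P(67): 131
merge 116 and 131: 247
W sits 2 levels below the root, so its codeword is 2 bits.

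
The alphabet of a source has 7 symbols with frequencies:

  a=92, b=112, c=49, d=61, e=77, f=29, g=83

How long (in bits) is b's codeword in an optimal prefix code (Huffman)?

2

Huffman merges, smallest pair first:
combine f(29), c(49) → 78
combine d(61), e(77) → 138
combine 78, g(83) → 161
combine a(92), b(112) → 204
combine 138, 161 → 299
combine 204, 299 → 503
The subtree containing b is merged 2 times, so code length = 2.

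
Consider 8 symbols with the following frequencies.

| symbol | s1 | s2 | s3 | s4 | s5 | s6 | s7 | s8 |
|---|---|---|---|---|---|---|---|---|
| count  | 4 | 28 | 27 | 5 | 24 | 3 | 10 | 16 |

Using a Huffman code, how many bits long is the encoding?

313

Build the Huffman tree bottom-up:
s6(3) + s1(4) → 7
s4(5) + 7 → 12
s7(10) + 12 → 22
s8(16) + 22 → 38
s5(24) + s3(27) → 51
s2(28) + 38 → 66
51 + 66 → 117
Total encoded bits = sum of merged weights = 7 + 12 + 22 + 38 + 51 + 66 + 117 = 313.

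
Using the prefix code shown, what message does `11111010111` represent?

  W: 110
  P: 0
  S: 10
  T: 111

TWST

Read left to right; each codeword is recognised as soon as it completes (prefix code):
  111→T | 110→W | 10→S | 111→T
Decoded message: TWST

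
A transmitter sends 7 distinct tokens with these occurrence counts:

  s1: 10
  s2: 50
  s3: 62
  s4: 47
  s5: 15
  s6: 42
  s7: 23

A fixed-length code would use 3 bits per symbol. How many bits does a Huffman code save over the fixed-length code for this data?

Fixed-length: 3 bits × 249 symbols = 747 bits.
Huffman merges:
merge s1(10) and s5(15): 25
merge s7(23) and 25: 48
merge s6(42) and s4(47): 89
merge 48 and s2(50): 98
merge s3(62) and 89: 151
merge 98 and 151: 249
Huffman total = 25 + 48 + 89 + 98 + 151 + 249 = 660 bits.
Saving = 747 − 660 = 87 bits.

87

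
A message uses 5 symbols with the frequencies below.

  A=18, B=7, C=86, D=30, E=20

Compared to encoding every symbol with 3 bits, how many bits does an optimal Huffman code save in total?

177

Fixed-length: 3 bits × 161 symbols = 483 bits.
Huffman merges:
B(7) + A(18) → 25
E(20) + 25 → 45
D(30) + 45 → 75
75 + C(86) → 161
Huffman total = 25 + 45 + 75 + 161 = 306 bits.
Saving = 483 − 306 = 177 bits.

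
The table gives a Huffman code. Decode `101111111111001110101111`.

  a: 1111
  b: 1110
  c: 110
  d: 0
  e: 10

eaacdbea

Read left to right; each codeword is recognised as soon as it completes (prefix code):
  10→e | 1111→a | 1111→a | 110→c | 0→d | 1110→b | 10→e | 1111→a
Decoded message: eaacdbea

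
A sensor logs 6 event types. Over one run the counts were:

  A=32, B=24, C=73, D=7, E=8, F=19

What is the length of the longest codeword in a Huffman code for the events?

Merge the two lowest-weight nodes at each step:
D(7) + E(8) → 15
15 + F(19) → 34
B(24) + A(32) → 56
34 + 56 → 90
C(73) + 90 → 163
Maximum depth reached is 4.

4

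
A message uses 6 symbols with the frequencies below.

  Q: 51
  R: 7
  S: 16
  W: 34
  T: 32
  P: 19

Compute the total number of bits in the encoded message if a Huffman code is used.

383

Merge the two smallest weights repeatedly:
merge R(7) and S(16): 23
merge P(19) and 23: 42
merge T(32) and W(34): 66
merge 42 and Q(51): 93
merge 66 and 93: 159
Each symbol's bit-cost is frequency × depth; summing gives 383 bits (equivalently 23 + 42 + 66 + 93 + 159).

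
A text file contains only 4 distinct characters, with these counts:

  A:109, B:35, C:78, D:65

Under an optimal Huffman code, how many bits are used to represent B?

Huffman merges, smallest pair first:
B(35) + D(65) → 100
C(78) + 100 → 178
A(109) + 178 → 287
B's leaf is at depth 3, giving a 3-bit codeword.

3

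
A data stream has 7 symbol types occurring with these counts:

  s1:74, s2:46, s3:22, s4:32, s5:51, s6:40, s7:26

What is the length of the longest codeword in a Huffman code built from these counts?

Merge the two lowest-weight nodes at each step:
combine s3(22), s7(26) → 48
combine s4(32), s6(40) → 72
combine s2(46), 48 → 94
combine s5(51), 72 → 123
combine s1(74), 94 → 168
combine 123, 168 → 291
The rarest symbols sit at the bottom; the longest codeword is 4 bits.

4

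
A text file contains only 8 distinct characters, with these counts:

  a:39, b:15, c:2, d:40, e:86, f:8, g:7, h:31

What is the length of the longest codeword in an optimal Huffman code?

Merge the two lowest-weight nodes at each step:
merge c(2) and g(7): 9
merge f(8) and 9: 17
merge b(15) and 17: 32
merge h(31) and 32: 63
merge a(39) and d(40): 79
merge 63 and 79: 142
merge e(86) and 142: 228
The rarest symbols sit at the bottom; the longest codeword is 6 bits.

6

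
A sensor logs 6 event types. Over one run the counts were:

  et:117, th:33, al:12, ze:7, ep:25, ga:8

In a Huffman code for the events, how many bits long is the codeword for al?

Build the tree from the bottom:
ze(7) + ga(8) → 15
al(12) + 15 → 27
ep(25) + 27 → 52
th(33) + 52 → 85
85 + et(117) → 202
al's leaf is at depth 4, giving a 4-bit codeword.

4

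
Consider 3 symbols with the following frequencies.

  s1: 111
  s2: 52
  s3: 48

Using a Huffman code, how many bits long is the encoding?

Greedily combine the two least-frequent nodes:
merge s3(48) and s2(52): 100
merge 100 and s1(111): 211
Total encoded bits = sum of merged weights = 100 + 211 = 311.

311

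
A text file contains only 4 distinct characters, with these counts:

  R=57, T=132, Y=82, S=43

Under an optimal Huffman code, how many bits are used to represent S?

3

Repeatedly merge the two smallest:
merge S(43) and R(57): 100
merge Y(82) and 100: 182
merge T(132) and 182: 314
The subtree containing S is merged 3 times, so code length = 3.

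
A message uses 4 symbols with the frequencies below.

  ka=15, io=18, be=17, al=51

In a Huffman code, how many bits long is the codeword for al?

1

Build the tree from the bottom:
combine ka(15), be(17) → 32
combine io(18), 32 → 50
combine 50, al(51) → 101
al is a child of the root — depth 1, so its codeword is a single bit.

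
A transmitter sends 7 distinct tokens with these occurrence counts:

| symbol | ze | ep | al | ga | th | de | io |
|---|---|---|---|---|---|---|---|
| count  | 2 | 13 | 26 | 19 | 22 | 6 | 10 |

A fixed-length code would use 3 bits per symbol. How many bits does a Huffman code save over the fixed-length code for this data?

Fixed-length: 3 bits × 98 symbols = 294 bits.
Huffman merges:
combine ze(2), de(6) → 8
combine 8, io(10) → 18
combine ep(13), 18 → 31
combine ga(19), th(22) → 41
combine al(26), 31 → 57
combine 41, 57 → 98
Huffman total = 8 + 18 + 31 + 41 + 57 + 98 = 253 bits.
Saving = 294 − 253 = 41 bits.

41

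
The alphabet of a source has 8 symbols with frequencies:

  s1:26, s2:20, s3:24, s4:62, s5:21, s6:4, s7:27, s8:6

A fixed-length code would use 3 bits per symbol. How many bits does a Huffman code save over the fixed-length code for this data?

Fixed-length: 3 bits × 190 symbols = 570 bits.
Huffman merges:
merge s6(4) and s8(6): 10
merge 10 and s2(20): 30
merge s5(21) and s3(24): 45
merge s1(26) and s7(27): 53
merge 30 and 45: 75
merge 53 and s4(62): 115
merge 75 and 115: 190
Huffman total = 10 + 30 + 45 + 53 + 75 + 115 + 190 = 518 bits.
Saving = 570 − 518 = 52 bits.

52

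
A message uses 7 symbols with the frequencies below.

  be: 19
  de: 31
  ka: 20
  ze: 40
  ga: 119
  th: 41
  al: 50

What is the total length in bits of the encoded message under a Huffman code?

830

Merge the two smallest weights repeatedly:
be(19) + ka(20) → 39
de(31) + 39 → 70
ze(40) + th(41) → 81
al(50) + 70 → 120
81 + ga(119) → 200
120 + 200 → 320
Total encoded bits = sum of merged weights = 39 + 70 + 81 + 120 + 200 + 320 = 830.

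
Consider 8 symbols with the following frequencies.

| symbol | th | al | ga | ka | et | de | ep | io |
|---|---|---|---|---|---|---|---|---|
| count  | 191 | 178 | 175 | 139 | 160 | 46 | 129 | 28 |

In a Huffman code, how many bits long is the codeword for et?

3

Build the tree from the bottom:
merge io(28) and de(46): 74
merge 74 and ep(129): 203
merge ka(139) and et(160): 299
merge ga(175) and al(178): 353
merge th(191) and 203: 394
merge 299 and 353: 652
merge 394 and 652: 1046
et sits 3 levels below the root, so its codeword is 3 bits.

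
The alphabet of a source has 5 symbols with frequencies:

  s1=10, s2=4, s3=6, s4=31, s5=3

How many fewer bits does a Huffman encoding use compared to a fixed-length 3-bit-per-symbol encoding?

65

Fixed-length: 3 bits × 54 symbols = 162 bits.
Huffman merges:
combine s5(3), s2(4) → 7
combine s3(6), 7 → 13
combine s1(10), 13 → 23
combine 23, s4(31) → 54
Huffman total = 7 + 13 + 23 + 54 = 97 bits.
Saving = 162 − 97 = 65 bits.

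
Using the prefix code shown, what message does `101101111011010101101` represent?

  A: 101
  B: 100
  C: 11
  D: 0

AACAADAA

Read left to right; each codeword is recognised as soon as it completes (prefix code):
  101→A | 101→A | 11→C | 101→A | 101→A | 0→D | 101→A | 101→A
Decoded message: AACAADAA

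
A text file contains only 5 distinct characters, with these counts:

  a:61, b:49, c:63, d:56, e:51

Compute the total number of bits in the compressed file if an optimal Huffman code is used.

660

Merge the two smallest weights repeatedly:
combine b(49), e(51) → 100
combine d(56), a(61) → 117
combine c(63), 100 → 163
combine 117, 163 → 280
Each symbol's bit-cost is frequency × depth; summing gives 660 bits (equivalently 100 + 117 + 163 + 280).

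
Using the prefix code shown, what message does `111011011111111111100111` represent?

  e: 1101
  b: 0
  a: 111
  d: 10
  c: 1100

Read left to right; each codeword is recognised as soon as it completes (prefix code):
  111→a | 0→b | 1101→e | 111→a | 111→a | 111→a | 1100→c | 111→a
Decoded message: abeaaaca

abeaaaca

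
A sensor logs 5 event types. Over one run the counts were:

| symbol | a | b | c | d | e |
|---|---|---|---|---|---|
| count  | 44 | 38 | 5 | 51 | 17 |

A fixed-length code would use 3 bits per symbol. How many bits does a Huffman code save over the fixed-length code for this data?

Fixed-length: 3 bits × 155 symbols = 465 bits.
Huffman merges:
c(5) + e(17) → 22
22 + b(38) → 60
a(44) + d(51) → 95
60 + 95 → 155
Huffman total = 22 + 60 + 95 + 155 = 332 bits.
Saving = 465 − 332 = 133 bits.

133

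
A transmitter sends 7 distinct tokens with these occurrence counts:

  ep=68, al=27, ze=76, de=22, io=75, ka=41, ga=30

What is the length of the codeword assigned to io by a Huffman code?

Repeatedly merge the two smallest:
merge de(22) and al(27): 49
merge ga(30) and ka(41): 71
merge 49 and ep(68): 117
merge 71 and io(75): 146
merge ze(76) and 117: 193
merge 146 and 193: 339
io's leaf is at depth 2, giving a 2-bit codeword.

2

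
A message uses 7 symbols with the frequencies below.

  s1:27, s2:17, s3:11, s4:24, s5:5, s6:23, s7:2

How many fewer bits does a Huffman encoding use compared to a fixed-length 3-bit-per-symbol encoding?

49

Fixed-length: 3 bits × 109 symbols = 327 bits.
Huffman merges:
merge s7(2) and s5(5): 7
merge 7 and s3(11): 18
merge s2(17) and 18: 35
merge s6(23) and s4(24): 47
merge s1(27) and 35: 62
merge 47 and 62: 109
Huffman total = 7 + 18 + 35 + 47 + 62 + 109 = 278 bits.
Saving = 327 − 278 = 49 bits.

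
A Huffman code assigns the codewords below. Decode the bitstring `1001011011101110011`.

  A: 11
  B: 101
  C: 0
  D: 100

Read left to right; each codeword is recognised as soon as it completes (prefix code):
  100→D | 101→B | 101→B | 11→A | 0→C | 11→A | 100→D | 11→A
Decoded message: DBBACADA

DBBACADA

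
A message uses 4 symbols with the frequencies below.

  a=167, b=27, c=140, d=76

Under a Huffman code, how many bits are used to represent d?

Huffman merges, smallest pair first:
merge b(27) and d(76): 103
merge 103 and c(140): 243
merge a(167) and 243: 410
d sits 3 levels below the root, so its codeword is 3 bits.

3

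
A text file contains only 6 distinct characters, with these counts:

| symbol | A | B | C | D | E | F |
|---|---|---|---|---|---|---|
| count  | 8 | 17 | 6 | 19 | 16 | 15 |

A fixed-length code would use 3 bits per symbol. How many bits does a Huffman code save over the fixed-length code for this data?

38

Fixed-length: 3 bits × 81 symbols = 243 bits.
Huffman merges:
C(6) + A(8) → 14
14 + F(15) → 29
E(16) + B(17) → 33
D(19) + 29 → 48
33 + 48 → 81
Huffman total = 14 + 29 + 33 + 48 + 81 = 205 bits.
Saving = 243 − 205 = 38 bits.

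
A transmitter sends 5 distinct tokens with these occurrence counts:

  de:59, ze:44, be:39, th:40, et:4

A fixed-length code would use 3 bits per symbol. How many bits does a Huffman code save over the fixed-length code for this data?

143

Fixed-length: 3 bits × 186 symbols = 558 bits.
Huffman merges:
et(4) + be(39) → 43
th(40) + 43 → 83
ze(44) + de(59) → 103
83 + 103 → 186
Huffman total = 43 + 83 + 103 + 186 = 415 bits.
Saving = 558 − 415 = 143 bits.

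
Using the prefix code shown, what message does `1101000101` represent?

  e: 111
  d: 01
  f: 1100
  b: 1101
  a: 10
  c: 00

bcdd

Read left to right; each codeword is recognised as soon as it completes (prefix code):
  1101→b | 00→c | 01→d | 01→d
Decoded message: bcdd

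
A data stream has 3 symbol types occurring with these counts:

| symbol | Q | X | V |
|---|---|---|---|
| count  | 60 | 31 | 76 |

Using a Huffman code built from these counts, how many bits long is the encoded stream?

Greedily combine the two least-frequent nodes:
X(31) + Q(60) → 91
V(76) + 91 → 167
Each symbol's bit-cost is frequency × depth; summing gives 258 bits (equivalently 91 + 167).

258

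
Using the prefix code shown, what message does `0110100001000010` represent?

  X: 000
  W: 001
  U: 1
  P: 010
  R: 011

Read left to right; each codeword is recognised as soon as it completes (prefix code):
  011→R | 010→P | 000→X | 1→U | 000→X | 010→P
Decoded message: RPXUXP

RPXUXP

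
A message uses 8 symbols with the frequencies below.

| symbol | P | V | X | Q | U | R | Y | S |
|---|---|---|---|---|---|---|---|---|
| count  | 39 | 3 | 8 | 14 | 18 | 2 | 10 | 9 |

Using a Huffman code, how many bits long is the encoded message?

Merge the two smallest weights repeatedly:
combine R(2), V(3) → 5
combine 5, X(8) → 13
combine S(9), Y(10) → 19
combine 13, Q(14) → 27
combine U(18), 19 → 37
combine 27, 37 → 64
combine P(39), 64 → 103
Each symbol's bit-cost is frequency × depth; summing gives 268 bits (equivalently 5 + 13 + 19 + 27 + 37 + 64 + 103).

268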